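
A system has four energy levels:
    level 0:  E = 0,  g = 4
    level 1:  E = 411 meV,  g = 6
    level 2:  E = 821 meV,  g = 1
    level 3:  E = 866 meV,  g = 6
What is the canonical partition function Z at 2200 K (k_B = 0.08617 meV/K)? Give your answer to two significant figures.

Z = 4.8

k_BT = 0.08617 × 2200 K = 189.6 meV.
Eᵢ/kT = 0, 2.168, 4.330, 4.568.
Z = Σ gᵢe^(−Eᵢ/kT) = 4·e^(−0) + 6·e^(−2.168) + 1·e^(−4.330) + 6·e^(−4.568) = 4.000 + 0.6864 + 0.01317 + 0.06227 = 4.762.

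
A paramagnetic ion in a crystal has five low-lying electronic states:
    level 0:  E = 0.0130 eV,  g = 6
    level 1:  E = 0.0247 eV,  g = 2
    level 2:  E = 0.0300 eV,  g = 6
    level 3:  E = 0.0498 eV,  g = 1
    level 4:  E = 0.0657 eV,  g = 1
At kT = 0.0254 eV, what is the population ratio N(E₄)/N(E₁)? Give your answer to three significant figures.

0.0995

n₄/n₁ = (g₄/g₁) exp[−(E₄−E₁)/kT] = (1/2) × exp(−(0.0410 eV)/(0.0254 eV)) = (1/2) × exp(-1.6142) = 0.0995.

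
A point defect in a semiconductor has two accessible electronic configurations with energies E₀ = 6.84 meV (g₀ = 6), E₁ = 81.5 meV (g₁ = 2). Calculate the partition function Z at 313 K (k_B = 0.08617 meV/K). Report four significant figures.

Z = 4.753

k_BT = 0.08617 × 313 K = 26.9712 meV.
Eᵢ/kT = 0.253604, 3.02174.
Z = Σ gᵢe^(−Eᵢ/kT) = 6·e^(−0.253604) + 2·e^(−3.02174) = 4.65599 + 0.0974328 = 4.75342.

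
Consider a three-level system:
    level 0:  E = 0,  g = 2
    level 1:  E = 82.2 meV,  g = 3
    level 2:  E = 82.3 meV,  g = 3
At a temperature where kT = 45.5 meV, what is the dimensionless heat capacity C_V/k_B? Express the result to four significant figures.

Eᵢ/kT = 0, 1.80659, 1.80879.
Z = Σ gᵢe^(−Eᵢ/kT) = 2·e^(−0) + 3·e^(−1.80659) + 3·e^(−1.80879) = 2.00000 + 0.492639 + 0.491557 = 2.98420.
⟨E⟩ = 27.1262 meV, ⟨E²⟩ = 2231.13 meV².
C_V/k_B = (⟨E²⟩ − ⟨E⟩²)/(kT)² = (2231.13 − 735.831)/2070.25 = 0.7223.

0.7223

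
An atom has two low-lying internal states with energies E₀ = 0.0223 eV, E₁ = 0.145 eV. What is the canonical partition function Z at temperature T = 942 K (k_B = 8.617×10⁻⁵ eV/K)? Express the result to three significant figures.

k_BT = 8.617×10⁻⁵ × 942 K = 0.081172 eV.
Eᵢ/kT = 0.27473, 1.7863.
Z = Σ e^(−Eᵢ/kT) = e^(−0.27473) + e^(−1.7863) = 0.75978 + 0.16758 = 0.92736.

Z = 0.927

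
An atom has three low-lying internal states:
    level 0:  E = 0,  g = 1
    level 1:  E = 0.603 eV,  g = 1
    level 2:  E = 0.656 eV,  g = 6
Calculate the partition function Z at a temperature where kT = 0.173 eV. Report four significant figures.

Eᵢ/kT = 0, 3.48555, 3.79191.
Z = Σ gᵢe^(−Eᵢ/kT) = 1·e^(−0) + 1·e^(−3.48555) + 6·e^(−3.79191) = 1.00000 + 0.0306369 + 0.135315 = 1.16595.

Z = 1.166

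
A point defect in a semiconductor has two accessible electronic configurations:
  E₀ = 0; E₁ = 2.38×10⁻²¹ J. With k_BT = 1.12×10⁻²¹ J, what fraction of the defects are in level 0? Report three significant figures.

0.893

Eᵢ/kT = 0, 2.1250.
Z = Σ e^(−Eᵢ/kT) = e^(−0) + e^(−2.1250) = 1.0000 + 0.11943 = 1.1194.
P₀ = e^(−E₀/kT) / Z = 1.0000/1.1194 = 0.893.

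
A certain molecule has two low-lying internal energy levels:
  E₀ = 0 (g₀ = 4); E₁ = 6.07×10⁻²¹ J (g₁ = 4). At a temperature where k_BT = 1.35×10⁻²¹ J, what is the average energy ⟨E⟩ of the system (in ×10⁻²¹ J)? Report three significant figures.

0.0669 ×10⁻²¹ J

Eᵢ/kT = 0, 4.4963.
Z = Σ gᵢe^(−Eᵢ/kT) = 4·e^(−0) + 4·e^(−4.4963) = 4.0000 + 0.044601 = 4.0446.
⟨E⟩ = Σ Eᵢ gᵢe^(−Eᵢ/kT) / Z = (0·4.0000 + 6.07·0.044601) / 4.0446 = 0.0669 ×10⁻²¹ J.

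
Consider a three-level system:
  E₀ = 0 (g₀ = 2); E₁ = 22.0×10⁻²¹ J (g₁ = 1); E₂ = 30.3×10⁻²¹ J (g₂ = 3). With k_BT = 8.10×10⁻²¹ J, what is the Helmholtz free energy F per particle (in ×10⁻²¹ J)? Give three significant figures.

Eᵢ/kT = 0, 2.7160, 3.7407.
Z = Σ gᵢe^(−Eᵢ/kT) = 2·e^(−0) + 1·e^(−2.7160) + 3·e^(−3.7407) = 2.0000 + 0.066139 + 0.071212 = 2.1374.
F = −kT ln Z = −8.10 × ln(2.1374) = −8.10 × 0.75959 = -6.15 ×10⁻²¹ J.

-6.15 ×10⁻²¹ J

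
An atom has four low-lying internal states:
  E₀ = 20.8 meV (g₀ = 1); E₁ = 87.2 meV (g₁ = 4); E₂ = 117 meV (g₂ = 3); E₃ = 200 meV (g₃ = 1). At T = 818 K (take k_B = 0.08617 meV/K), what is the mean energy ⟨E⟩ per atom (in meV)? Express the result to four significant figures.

k_BT = 0.08617 × 818 K = 70.4871 meV.
Eᵢ/kT = 0.295089, 1.23711, 1.65988, 2.83740.
Z = Σ gᵢe^(−Eᵢ/kT) = 1·e^(−0.295089) + 4·e^(−1.23711) + 3·e^(−1.65988) + 1·e^(−2.83740) = 0.744465 + 1.16089 + 0.570485 + 0.0585778 = 2.53442.
⟨E⟩ = Σ Eᵢ gᵢe^(−Eᵢ/kT) / Z = (20.8·0.744465 + 87.2·1.16089 + 117·0.570485 + 200·0.0585778) / 2.53442 = 77.01 meV.

77.01 meV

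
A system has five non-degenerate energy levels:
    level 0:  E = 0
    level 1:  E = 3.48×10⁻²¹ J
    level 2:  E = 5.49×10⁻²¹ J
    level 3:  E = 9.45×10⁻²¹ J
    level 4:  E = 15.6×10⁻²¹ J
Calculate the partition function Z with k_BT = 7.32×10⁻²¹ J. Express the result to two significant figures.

Z = 2.5

Eᵢ/kT = 0, 0.4754, 0.7500, 1.291, 2.131.
Z = Σ e^(−Eᵢ/kT) = e^(−0) + e^(−0.4754) + e^(−0.7500) + e^(−1.291) + e^(−2.131) = 1.000 + 0.6216 + 0.4724 + 0.2750 + 0.1187 = 2.488.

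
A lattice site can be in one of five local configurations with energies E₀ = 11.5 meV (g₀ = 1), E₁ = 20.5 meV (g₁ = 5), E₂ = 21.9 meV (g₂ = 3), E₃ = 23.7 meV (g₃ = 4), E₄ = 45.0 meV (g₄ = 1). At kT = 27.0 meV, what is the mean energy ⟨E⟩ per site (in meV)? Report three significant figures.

Eᵢ/kT = 0.42593, 0.75926, 0.81111, 0.87778, 1.6667.
Z = Σ gᵢe^(−Eᵢ/kT) = 1·e^(−0.42593) + 5·e^(−0.75926) + 3·e^(−0.81111) + 4·e^(−0.87778) + 1·e^(−1.6667) = 0.65316 + 2.3401 + 1.3331 + 1.6628 + 0.18887 = 6.1780.
⟨E⟩ = Σ Eᵢ gᵢe^(−Eᵢ/kT) / Z = (11.5·0.65316 + 20.5·2.3401 + 21.9·1.3331 + 23.7·1.6628 + 45.0·0.18887) / 6.1780 = 21.5 meV.

21.5 meV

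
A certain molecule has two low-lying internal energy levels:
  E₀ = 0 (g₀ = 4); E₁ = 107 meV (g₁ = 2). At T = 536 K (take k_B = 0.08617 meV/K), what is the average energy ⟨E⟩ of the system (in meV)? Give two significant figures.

5.0 meV

k_BT = 0.08617 × 536 K = 46.19 meV.
Eᵢ/kT = 0, 2.317.
Z = Σ gᵢe^(−Eᵢ/kT) = 4·e^(−0) + 2·e^(−2.317) = 4.000 + 0.1971 = 4.197.
⟨E⟩ = Σ Eᵢ gᵢe^(−Eᵢ/kT) / Z = (0·4.000 + 107·0.1971) / 4.197 = 5.0 meV.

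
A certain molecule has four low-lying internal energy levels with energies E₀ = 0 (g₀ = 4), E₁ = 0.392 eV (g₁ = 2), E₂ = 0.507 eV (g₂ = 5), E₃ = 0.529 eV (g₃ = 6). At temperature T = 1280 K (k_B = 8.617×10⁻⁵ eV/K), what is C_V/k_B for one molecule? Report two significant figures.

0.68

k_BT = 8.617×10⁻⁵ × 1280 K = 0.1103 eV.
Eᵢ/kT = 0, 3.554, 4.597, 4.796.
Z = Σ gᵢe^(−Eᵢ/kT) = 4·e^(−0) + 2·e^(−3.554) + 5·e^(−4.597) + 6·e^(−4.796) = 4.000 + 0.05722 + 0.05041 + 0.04958 = 4.157.
⟨E⟩ = 0.01785 eV, ⟨E²⟩ = 0.008570 eV².
C_V/k_B = (⟨E²⟩ − ⟨E⟩²)/(kT)² = (0.008570 − 0.0003186)/0.01217 = 0.68.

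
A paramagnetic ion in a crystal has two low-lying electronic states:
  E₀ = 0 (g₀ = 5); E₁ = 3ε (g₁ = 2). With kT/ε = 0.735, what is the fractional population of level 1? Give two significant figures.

Eᵢ/kT = 0, 4.082.
Z = Σ gᵢe^(−Eᵢ/kT) = 5·e^(−0) + 2·e^(−4.082) = 5.000 + 0.03375 = 5.034.
P₁ = g₁ e^(−E₁/kT) / Z = 0.03375/5.034 = 0.0067.

0.0067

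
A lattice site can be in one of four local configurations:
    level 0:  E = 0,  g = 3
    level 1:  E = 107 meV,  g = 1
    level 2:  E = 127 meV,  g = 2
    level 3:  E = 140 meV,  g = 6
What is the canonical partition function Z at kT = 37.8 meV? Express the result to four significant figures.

Eᵢ/kT = 0, 2.83069, 3.35979, 3.70370.
Z = Σ gᵢe^(−Eᵢ/kT) = 3·e^(−0) + 1·e^(−2.83069) + 2·e^(−3.35979) + 6·e^(−3.70370) = 3.00000 + 0.0589721 + 0.0694851 + 0.147793 = 3.27625.

Z = 3.276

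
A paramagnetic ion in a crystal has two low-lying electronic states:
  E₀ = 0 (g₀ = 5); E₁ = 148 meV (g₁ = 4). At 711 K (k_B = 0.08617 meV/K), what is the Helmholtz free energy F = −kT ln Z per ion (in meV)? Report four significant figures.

k_BT = 0.08617 × 711 K = 61.2669 meV.
Eᵢ/kT = 0, 2.41566.
Z = Σ gᵢe^(−Eᵢ/kT) = 5·e^(−0) + 4·e^(−2.41566) = 5.00000 + 0.357234 = 5.35723.
F = −kT ln Z = −61.2669 × ln(5.35723) = −61.2669 × 1.67845 = -102.8 meV.

-102.8 meV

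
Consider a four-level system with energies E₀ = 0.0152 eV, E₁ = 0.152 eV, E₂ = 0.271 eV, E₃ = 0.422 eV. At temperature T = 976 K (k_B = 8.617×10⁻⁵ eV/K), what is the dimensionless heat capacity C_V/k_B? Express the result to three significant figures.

k_BT = 8.617×10⁻⁵ × 976 K = 0.084102 eV.
Eᵢ/kT = 0.18073, 1.8073, 3.2223, 5.0177.
Z = Σ e^(−Eᵢ/kT) = e^(−0.18073) + e^(−1.8073) + e^(−3.2223) + e^(−5.0177) = 0.83466 + 0.16410 + 0.039863 + 0.0066197 = 1.0452.
⟨E⟩ = 0.049011 eV, ⟨E²⟩ = 0.0077408 eV².
C_V/k_B = (⟨E²⟩ − ⟨E⟩²)/(kT)² = (0.0077408 − 0.0024021)/0.0070731 = 0.755.

0.755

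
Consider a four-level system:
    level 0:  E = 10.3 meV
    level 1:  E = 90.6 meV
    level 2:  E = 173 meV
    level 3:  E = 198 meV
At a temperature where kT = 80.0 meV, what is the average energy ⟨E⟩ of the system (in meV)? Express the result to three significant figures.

Eᵢ/kT = 0.12875, 1.1325, 2.1625, 2.4750.
Z = Σ e^(−Eᵢ/kT) = e^(−0.12875) + e^(−1.1325) + e^(−2.1625) + e^(−2.4750) = 0.87919 + 0.32223 + 0.11504 + 0.084163 = 1.4006.
⟨E⟩ = Σ Eᵢ e^(−Eᵢ/kT) / Z = (10.3·0.87919 + 90.6·0.32223 + 173·0.11504 + 198·0.084163) / 1.4006 = 53.4 meV.

53.4 meV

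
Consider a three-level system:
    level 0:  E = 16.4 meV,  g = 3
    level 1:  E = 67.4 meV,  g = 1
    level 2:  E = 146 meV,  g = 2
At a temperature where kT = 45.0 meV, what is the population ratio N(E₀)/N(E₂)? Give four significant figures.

n₀/n₂ = (g₀/g₂) exp[−(E₀−E₂)/kT] = (3/2) × exp(−(-129.6 meV)/(45.0 meV)) = (3/2) × exp(2.88000) = 26.72.

26.72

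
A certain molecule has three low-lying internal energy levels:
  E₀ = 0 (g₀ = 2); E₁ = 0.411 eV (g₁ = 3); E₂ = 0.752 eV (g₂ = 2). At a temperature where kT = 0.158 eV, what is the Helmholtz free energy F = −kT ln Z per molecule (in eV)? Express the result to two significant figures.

-0.13 eV

Eᵢ/kT = 0, 2.601, 4.759.
Z = Σ gᵢe^(−Eᵢ/kT) = 2·e^(−0) + 3·e^(−2.601) + 2·e^(−4.759) = 2.000 + 0.2226 + 0.01715 = 2.240.
F = −kT ln Z = −0.158 × ln(2.240) = −0.158 × 0.8065 = -0.13 eV.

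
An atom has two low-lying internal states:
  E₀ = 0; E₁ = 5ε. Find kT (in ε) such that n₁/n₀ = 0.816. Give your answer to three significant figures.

n₁/n₀ = exp[−(E₁−E₀)/kT] = 0.816.
⇒ (E₁−E₀)/kT = ln(1/0.816) = ln(1.2255) = 0.20335.
kT = 5ε / 0.20335 = 24.6 ε.

24.6 ε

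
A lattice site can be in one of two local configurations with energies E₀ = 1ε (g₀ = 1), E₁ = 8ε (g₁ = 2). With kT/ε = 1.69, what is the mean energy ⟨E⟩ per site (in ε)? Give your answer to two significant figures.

1.2 ε

Eᵢ/kT = 0.5917, 4.734.
Z = Σ gᵢe^(−Eᵢ/kT) = 1·e^(−0.5917) + 2·e^(−4.734) = 0.5534 + 0.01758 = 0.5710.
⟨E⟩ = Σ Eᵢ gᵢe^(−Eᵢ/kT) / Z = (1·0.5534 + 8·0.01758) / 0.5710 = 1.2 ε.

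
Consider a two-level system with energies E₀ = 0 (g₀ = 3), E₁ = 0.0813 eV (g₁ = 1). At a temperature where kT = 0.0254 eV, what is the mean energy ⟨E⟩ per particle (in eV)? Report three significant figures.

0.00109 eV

Eᵢ/kT = 0, 3.2008.
Z = Σ gᵢe^(−Eᵢ/kT) = 3·e^(−0) + 1·e^(−3.2008) = 3.0000 + 0.040730 = 3.0407.
⟨E⟩ = Σ Eᵢ gᵢe^(−Eᵢ/kT) / Z = (0·3.0000 + 0.0813·0.040730) / 3.0407 = 0.00109 eV.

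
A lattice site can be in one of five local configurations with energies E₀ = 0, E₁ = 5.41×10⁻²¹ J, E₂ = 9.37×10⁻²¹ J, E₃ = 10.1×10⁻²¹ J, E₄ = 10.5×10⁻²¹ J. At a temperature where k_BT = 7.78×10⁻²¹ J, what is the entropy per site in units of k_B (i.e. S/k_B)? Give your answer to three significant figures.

1.45

Eᵢ/kT = 0, 0.69537, 1.2044, 1.2982, 1.3496.
Z = Σ e^(−Eᵢ/kT) = e^(−0) + e^(−0.69537) + e^(−1.2044) + e^(−1.2982) + e^(−1.3496) = 1.0000 + 0.49889 + 0.29987 + 0.27302 + 0.25934 = 2.3311.
⟨E⟩ = Σ EᵢPᵢ = 4.7142 ×10⁻²¹ J.
S/k_B = ln Z + ⟨E⟩/kT = ln(2.3311) + 4.7142/7.78 = 0.84634 + 0.60594 = 1.45.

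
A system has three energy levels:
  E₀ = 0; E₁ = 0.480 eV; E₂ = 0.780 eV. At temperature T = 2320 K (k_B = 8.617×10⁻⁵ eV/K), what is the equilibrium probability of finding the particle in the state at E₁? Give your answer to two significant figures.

k_BT = 8.617×10⁻⁵ × 2320 K = 0.1999 eV.
Eᵢ/kT = 0, 2.401, 3.902.
Z = Σ e^(−Eᵢ/kT) = e^(−0) + e^(−2.401) + e^(−3.902) = 1.000 + 0.09063 + 0.02020 = 1.111.
P₁ = e^(−E₁/kT) / Z = 0.09063/1.111 = 0.082.

0.082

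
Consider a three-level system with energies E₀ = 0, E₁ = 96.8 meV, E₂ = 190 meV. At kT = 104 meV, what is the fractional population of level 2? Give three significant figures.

0.103

Eᵢ/kT = 0, 0.93077, 1.8269.
Z = Σ e^(−Eᵢ/kT) = e^(−0) + e^(−0.93077) + e^(−1.8269) = 1.0000 + 0.39425 + 0.16091 = 1.5552.
P₂ = e^(−E₂/kT) / Z = 0.16091/1.5552 = 0.103.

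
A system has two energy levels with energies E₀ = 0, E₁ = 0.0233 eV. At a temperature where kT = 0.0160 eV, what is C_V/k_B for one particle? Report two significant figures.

Eᵢ/kT = 0, 1.456.
Z = Σ e^(−Eᵢ/kT) = e^(−0) + e^(−1.456) = 1.000 + 0.2332 = 1.233.
⟨E⟩ = 0.004407 eV, ⟨E²⟩ = 0.0001027 eV².
C_V/k_B = (⟨E²⟩ − ⟨E⟩²)/(kT)² = (0.0001027 − 0.00001942)/0.0002560 = 0.33.

0.33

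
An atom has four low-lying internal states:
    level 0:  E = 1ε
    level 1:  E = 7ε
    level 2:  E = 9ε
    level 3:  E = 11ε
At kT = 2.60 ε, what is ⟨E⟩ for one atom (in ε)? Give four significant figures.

Eᵢ/kT = 0.384615, 2.69231, 3.46154, 4.23077.
Z = Σ e^(−Eᵢ/kT) = e^(−0.384615) + e^(−2.69231) + e^(−3.46154) + e^(−4.23077) = 0.680713 + 0.0677243 + 0.0313814 + 0.0145412 = 0.794360.
⟨E⟩ = Σ Eᵢ e^(−Eᵢ/kT) / Z = (1·0.680713 + 7·0.0677243 + 9·0.0313814 + 11·0.0145412) / 0.794360 = 2.011 ε.

2.011 ε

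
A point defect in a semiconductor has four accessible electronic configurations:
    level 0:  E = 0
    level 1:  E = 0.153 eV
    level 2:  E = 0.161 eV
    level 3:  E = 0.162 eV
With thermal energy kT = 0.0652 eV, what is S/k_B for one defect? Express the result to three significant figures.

0.741

Eᵢ/kT = 0, 2.3466, 2.4693, 2.4847.
Z = Σ e^(−Eᵢ/kT) = e^(−0) + e^(−2.3466) + e^(−2.4693) + e^(−2.4847) = 1.0000 + 0.095694 + 0.084644 + 0.083351 = 1.2637.
⟨E⟩ = Σ EᵢPᵢ = 0.033055 eV.
S/k_B = ln Z + ⟨E⟩/kT = ln(1.2637) + 0.033055/0.0652 = 0.23404 + 0.50698 = 0.741.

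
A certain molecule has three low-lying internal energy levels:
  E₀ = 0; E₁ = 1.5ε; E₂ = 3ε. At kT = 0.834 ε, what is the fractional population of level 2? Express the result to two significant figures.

0.023

Eᵢ/kT = 0, 1.799, 3.597.
Z = Σ e^(−Eᵢ/kT) = e^(−0) + e^(−1.799) + e^(−3.597) = 1.000 + 0.1655 + 0.02741 = 1.193.
P₂ = e^(−E₂/kT) / Z = 0.02741/1.193 = 0.023.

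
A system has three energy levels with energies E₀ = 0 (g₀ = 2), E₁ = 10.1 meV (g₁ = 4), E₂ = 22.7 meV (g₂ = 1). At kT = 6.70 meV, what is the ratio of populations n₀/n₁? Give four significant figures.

2.258

n₀/n₁ = (g₀/g₁) exp[−(E₀−E₁)/kT] = (2/4) × exp(−(-10.1 meV)/(6.70 meV)) = (2/4) × exp(1.50746) = 2.258.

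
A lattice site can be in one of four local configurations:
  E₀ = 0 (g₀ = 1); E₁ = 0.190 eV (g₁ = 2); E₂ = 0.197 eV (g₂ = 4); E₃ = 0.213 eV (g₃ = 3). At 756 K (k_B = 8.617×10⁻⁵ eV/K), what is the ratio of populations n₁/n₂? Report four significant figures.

0.5567

k_BT = 8.617×10⁻⁵ × 756 K = 0.0651445 eV.
n₁/n₂ = (g₁/g₂) exp[−(E₁−E₂)/kT] = (2/4) × exp(−(-0.007 eV)/(0.0651445 eV)) = (2/4) × exp(0.107453) = 0.5567.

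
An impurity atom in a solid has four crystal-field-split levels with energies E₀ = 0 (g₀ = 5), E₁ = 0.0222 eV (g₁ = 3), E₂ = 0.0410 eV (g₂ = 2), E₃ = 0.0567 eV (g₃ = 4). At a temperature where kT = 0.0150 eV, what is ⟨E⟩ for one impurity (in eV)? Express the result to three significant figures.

Eᵢ/kT = 0, 1.4800, 2.7333, 3.7800.
Z = Σ gᵢe^(−Eᵢ/kT) = 5·e^(−0) + 3·e^(−1.4800) + 2·e^(−2.7333) + 4·e^(−3.7800) = 5.0000 + 0.68291 + 0.13001 + 0.091291 = 5.9042.
⟨E⟩ = Σ Eᵢ gᵢe^(−Eᵢ/kT) / Z = (0·5.0000 + 0.0222·0.68291 + 0.0410·0.13001 + 0.0567·0.091291) / 5.9042 = 0.00435 eV.

0.00435 eV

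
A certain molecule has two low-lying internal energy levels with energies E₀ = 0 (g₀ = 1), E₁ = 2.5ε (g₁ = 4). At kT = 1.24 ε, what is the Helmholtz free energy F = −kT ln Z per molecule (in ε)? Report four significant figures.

Eᵢ/kT = 0, 2.01613.
Z = Σ gᵢe^(−Eᵢ/kT) = 1·e^(−0) + 4·e^(−2.01613) = 1.00000 + 0.532679 = 1.53268.
F = −kT ln Z = −1.24 × ln(1.53268) = −1.24 × 0.427018 = -0.5295 ε.

-0.5295 ε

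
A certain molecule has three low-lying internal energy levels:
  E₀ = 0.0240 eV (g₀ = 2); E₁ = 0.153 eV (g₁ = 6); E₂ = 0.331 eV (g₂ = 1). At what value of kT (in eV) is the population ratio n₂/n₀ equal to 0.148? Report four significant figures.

n₂/n₀ = (g₂/g₀) exp[−(E₂−E₀)/kT] = 0.148.
⇒ (E₂−E₀)/kT = ln((1/2)/0.148) = ln(3.37838) = 1.21740.
kT = 0.3070 eV / 1.21740 = 0.2522 eV.

0.2522 eV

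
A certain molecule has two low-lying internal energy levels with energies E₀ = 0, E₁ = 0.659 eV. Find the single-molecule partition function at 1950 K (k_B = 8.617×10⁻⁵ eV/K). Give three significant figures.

Z = 1.02

k_BT = 8.617×10⁻⁵ × 1950 K = 0.16803 eV.
Eᵢ/kT = 0, 3.9219.
Z = Σ e^(−Eᵢ/kT) = e^(−0) + e^(−3.9219) = 1.0000 + 0.019803 = 1.0198.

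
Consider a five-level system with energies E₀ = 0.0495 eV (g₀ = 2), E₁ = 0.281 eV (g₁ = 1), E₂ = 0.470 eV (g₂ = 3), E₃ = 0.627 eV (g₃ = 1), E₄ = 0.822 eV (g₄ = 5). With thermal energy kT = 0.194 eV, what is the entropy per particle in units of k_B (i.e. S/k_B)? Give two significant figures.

1.6

Eᵢ/kT = 0.2552, 1.448, 2.423, 3.232, 4.237.
Z = Σ gᵢe^(−Eᵢ/kT) = 2·e^(−0.2552) + 1·e^(−1.448) + 3·e^(−2.423) + 1·e^(−3.232) + 5·e^(−4.237) = 1.550 + 0.2350 + 0.2660 + 0.03948 + 0.07225 = 2.163.
⟨E⟩ = Σ EᵢPᵢ = 0.1627 eV.
S/k_B = ln Z + ⟨E⟩/kT = ln(2.163) + 0.1627/0.194 = 0.7715 + 0.8387 = 1.6.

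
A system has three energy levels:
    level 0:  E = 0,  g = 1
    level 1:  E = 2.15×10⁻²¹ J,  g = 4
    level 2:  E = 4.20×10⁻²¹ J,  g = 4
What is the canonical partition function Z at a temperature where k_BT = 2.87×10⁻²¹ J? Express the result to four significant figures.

Eᵢ/kT = 0, 0.749129, 1.46341.
Z = Σ gᵢe^(−Eᵢ/kT) = 1·e^(−0) + 4·e^(−0.749129) + 4·e^(−1.46341) = 1.00000 + 1.89111 + 0.925783 = 3.81689.

Z = 3.817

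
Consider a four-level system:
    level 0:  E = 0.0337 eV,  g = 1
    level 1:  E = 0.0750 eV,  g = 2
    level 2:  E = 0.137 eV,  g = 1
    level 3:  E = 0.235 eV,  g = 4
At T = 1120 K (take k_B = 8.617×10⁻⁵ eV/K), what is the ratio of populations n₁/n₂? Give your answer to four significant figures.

3.802

k_BT = 8.617×10⁻⁵ × 1120 K = 0.0965104 eV.
n₁/n₂ = (g₁/g₂) exp[−(E₁−E₂)/kT] = (2/1) × exp(−(-0.0620 eV)/(0.0965104 eV)) = (2/1) × exp(0.642418) = 3.802.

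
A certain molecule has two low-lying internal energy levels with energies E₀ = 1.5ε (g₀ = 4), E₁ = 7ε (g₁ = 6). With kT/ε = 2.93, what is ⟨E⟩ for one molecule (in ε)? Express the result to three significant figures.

Eᵢ/kT = 0.51195, 2.3891.
Z = Σ gᵢe^(−Eᵢ/kT) = 4·e^(−0.51195) + 6·e^(−2.3891) = 2.3973 + 0.55027 = 2.9476.
⟨E⟩ = Σ Eᵢ gᵢe^(−Eᵢ/kT) / Z = (1.5·2.3973 + 7·0.55027) / 2.9476 = 2.53 ε.

2.53 ε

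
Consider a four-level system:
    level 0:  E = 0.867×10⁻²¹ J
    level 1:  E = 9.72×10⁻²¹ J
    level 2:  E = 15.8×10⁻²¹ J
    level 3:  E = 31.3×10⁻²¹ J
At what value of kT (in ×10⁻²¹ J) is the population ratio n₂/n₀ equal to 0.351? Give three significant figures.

n₂/n₀ = exp[−(E₂−E₀)/kT] = 0.351.
⇒ (E₂−E₀)/kT = ln(1/0.351) = ln(2.8490) = 1.0470.
kT = 14.933 ×10⁻²¹ J / 1.0470 = 14.3 ×10⁻²¹ J.

14.3 ×10⁻²¹ J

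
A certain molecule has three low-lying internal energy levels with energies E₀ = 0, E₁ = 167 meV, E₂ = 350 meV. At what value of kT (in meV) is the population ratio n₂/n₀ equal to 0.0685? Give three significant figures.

131 meV

n₂/n₀ = exp[−(E₂−E₀)/kT] = 0.0685.
⇒ (E₂−E₀)/kT = ln(1/0.0685) = ln(14.599) = 2.6810.
kT = 350 meV / 2.6810 = 131 meV.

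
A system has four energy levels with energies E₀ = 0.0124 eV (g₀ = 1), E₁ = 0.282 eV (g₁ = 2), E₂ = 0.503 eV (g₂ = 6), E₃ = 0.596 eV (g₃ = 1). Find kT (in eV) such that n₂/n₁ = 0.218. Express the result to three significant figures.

0.0843 eV

n₂/n₁ = (g₂/g₁) exp[−(E₂−E₁)/kT] = 0.218.
⇒ (E₂−E₁)/kT = ln((6/2)/0.218) = ln(13.761) = 2.6218.
kT = 0.221 eV / 2.6218 = 0.0843 eV.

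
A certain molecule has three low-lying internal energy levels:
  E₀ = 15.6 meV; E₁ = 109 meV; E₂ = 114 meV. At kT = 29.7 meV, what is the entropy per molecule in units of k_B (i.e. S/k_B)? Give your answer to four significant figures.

Eᵢ/kT = 0.525253, 3.67003, 3.83838.
Z = Σ e^(−Eᵢ/kT) = e^(−0.525253) + e^(−3.67003) + e^(−3.83838) = 0.591406 + 0.0254757 + 0.0215284 = 0.638410.
⟨E⟩ = Σ EᵢPᵢ = 22.6454 meV.
S/k_B = ln Z + ⟨E⟩/kT = ln(0.638410) + 22.6454/29.7 = -0.448775 + 0.762471 = 0.3137.

0.3137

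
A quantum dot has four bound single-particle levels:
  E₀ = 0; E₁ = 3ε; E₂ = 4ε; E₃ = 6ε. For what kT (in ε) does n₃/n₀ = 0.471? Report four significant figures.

n₃/n₀ = exp[−(E₃−E₀)/kT] = 0.471.
⇒ (E₃−E₀)/kT = ln(1/0.471) = ln(2.12314) = 0.752896.
kT = 6ε / 0.752896 = 7.969 ε.

7.969 ε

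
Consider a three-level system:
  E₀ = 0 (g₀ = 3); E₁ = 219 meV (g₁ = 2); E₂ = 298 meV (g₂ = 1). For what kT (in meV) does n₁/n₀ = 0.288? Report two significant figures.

260 meV

n₁/n₀ = (g₁/g₀) exp[−(E₁−E₀)/kT] = 0.288.
⇒ (E₁−E₀)/kT = ln((2/3)/0.288) = ln(2.315) = 0.8394.
kT = 219 meV / 0.8394 = 260 meV.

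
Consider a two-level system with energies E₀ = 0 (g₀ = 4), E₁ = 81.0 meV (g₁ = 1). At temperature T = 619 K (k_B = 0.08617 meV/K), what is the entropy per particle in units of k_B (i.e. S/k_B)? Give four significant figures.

k_BT = 0.08617 × 619 K = 53.3392 meV.
Eᵢ/kT = 0, 1.51858.
Z = Σ gᵢe^(−Eᵢ/kT) = 4·e^(−0) + 1·e^(−1.51858) = 4.00000 + 0.219023 = 4.21902.
⟨E⟩ = Σ EᵢPᵢ = 4.20497 meV.
S/k_B = ln Z + ⟨E⟩/kT = ln(4.21902) + 4.20497/53.3392 = 1.43960 + 0.0788345 = 1.518.

1.518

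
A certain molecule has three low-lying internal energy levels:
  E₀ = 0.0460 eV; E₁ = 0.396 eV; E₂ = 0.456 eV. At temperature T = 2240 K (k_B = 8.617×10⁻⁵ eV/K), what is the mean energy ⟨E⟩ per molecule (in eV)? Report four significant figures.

k_BT = 8.617×10⁻⁵ × 2240 K = 0.193021 eV.
Eᵢ/kT = 0.238316, 2.05159, 2.36244.
Z = Σ e^(−Eᵢ/kT) = e^(−0.238316) + e^(−2.05159) + e^(−2.36244) = 0.787954 + 0.128530 + 0.0941901 = 1.01067.
⟨E⟩ = Σ Eᵢ e^(−Eᵢ/kT) / Z = (0.0460·0.787954 + 0.396·0.128530 + 0.456·0.0941901) / 1.01067 = 0.1287 eV.

0.1287 eV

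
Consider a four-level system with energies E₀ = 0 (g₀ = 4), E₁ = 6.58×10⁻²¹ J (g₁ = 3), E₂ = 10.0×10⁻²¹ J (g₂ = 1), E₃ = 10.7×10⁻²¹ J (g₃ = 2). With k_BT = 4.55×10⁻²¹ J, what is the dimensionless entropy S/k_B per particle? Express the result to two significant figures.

2.0

Eᵢ/kT = 0, 1.446, 2.198, 2.352.
Z = Σ gᵢe^(−Eᵢ/kT) = 4·e^(−0) + 3·e^(−1.446) + 1·e^(−2.198) + 2·e^(−2.352) = 4.000 + 0.7065 + 0.1110 + 0.1904 = 5.008.
⟨E⟩ = Σ EᵢPᵢ = 1.557 ×10⁻²¹ J.
S/k_B = ln Z + ⟨E⟩/kT = ln(5.008) + 1.557/4.55 = 1.611 + 0.3422 = 2.0.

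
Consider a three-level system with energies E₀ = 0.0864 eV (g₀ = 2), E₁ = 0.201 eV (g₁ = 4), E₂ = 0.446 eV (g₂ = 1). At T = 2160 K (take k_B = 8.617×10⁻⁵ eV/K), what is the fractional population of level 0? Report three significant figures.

0.464

k_BT = 8.617×10⁻⁵ × 2160 K = 0.18613 eV.
Eᵢ/kT = 0.46419, 1.0799, 2.3962.
Z = Σ gᵢe^(−Eᵢ/kT) = 2·e^(−0.46419) + 4·e^(−1.0799) + 1·e^(−2.3962) = 1.2573 + 1.3585 + 0.091063 = 2.7069.
P₀ = g₀ e^(−E₀/kT) / Z = 1.2573/2.7069 = 0.464.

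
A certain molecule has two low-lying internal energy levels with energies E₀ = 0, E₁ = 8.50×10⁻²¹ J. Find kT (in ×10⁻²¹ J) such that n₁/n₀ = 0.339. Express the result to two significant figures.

n₁/n₀ = exp[−(E₁−E₀)/kT] = 0.339.
⇒ (E₁−E₀)/kT = ln(1/0.339) = ln(2.950) = 1.082.
kT = 8.50 ×10⁻²¹ J / 1.082 = 7.9 ×10⁻²¹ J.

7.9 ×10⁻²¹ J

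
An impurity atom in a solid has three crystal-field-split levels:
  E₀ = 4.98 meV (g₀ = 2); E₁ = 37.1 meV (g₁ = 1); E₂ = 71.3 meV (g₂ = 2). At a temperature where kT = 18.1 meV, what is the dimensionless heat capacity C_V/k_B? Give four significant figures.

0.5019

Eᵢ/kT = 0.275138, 2.04972, 3.93923.
Z = Σ gᵢe^(−Eᵢ/kT) = 2·e^(−0.275138) + 1·e^(−2.04972) + 2·e^(−3.93923) = 1.51893 + 0.128771 + 0.0389264 = 1.68663.
⟨E⟩ = 8.96292 meV, ⟨E²⟩ = 244.749 meV².
C_V/k_B = (⟨E²⟩ − ⟨E⟩²)/(kT)² = (244.749 − 80.3339)/327.610 = 0.5019.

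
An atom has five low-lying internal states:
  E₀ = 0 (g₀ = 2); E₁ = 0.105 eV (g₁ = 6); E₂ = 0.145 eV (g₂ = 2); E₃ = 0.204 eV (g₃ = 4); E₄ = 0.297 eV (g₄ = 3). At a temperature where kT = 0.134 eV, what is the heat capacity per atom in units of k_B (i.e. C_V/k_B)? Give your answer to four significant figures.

0.3667

Eᵢ/kT = 0, 0.783582, 1.08209, 1.52239, 2.21642.
Z = Σ gᵢe^(−Eᵢ/kT) = 2·e^(−0) + 6·e^(−0.783582) + 2·e^(−1.08209) + 4·e^(−1.52239) + 3·e^(−2.21642) = 2.00000 + 2.74060 + 0.677773 + 0.872759 + 0.326996 = 6.61813.
⟨E⟩ = 0.0999075 eV, ⟨E²⟩ = 0.0165651 eV².
C_V/k_B = (⟨E²⟩ − ⟨E⟩²)/(kT)² = (0.0165651 − 0.00998151)/0.0179560 = 0.3667.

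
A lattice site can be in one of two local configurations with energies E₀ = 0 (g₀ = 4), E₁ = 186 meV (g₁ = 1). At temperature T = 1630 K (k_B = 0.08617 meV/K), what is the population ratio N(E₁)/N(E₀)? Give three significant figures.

k_BT = 0.08617 × 1630 K = 140.46 meV.
n₁/n₀ = (g₁/g₀) exp[−(E₁−E₀)/kT] = (1/4) × exp(−(186 meV)/(140.46 meV)) = (1/4) × exp(-1.3242) = 0.0665.

0.0665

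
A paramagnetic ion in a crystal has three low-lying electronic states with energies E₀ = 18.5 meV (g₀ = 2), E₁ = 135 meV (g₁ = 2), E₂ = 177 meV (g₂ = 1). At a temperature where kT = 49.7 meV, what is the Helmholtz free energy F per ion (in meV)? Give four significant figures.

-21.43 meV

Eᵢ/kT = 0.372233, 2.71630, 3.56137.
Z = Σ gᵢe^(−Eᵢ/kT) = 2·e^(−0.372233) + 2·e^(−2.71630) + 1·e^(−3.56137) = 1.37839 + 0.132238 + 0.0283999 = 1.53903.
F = −kT ln Z = −49.7 × ln(1.53903) = −49.7 × 0.431152 = -21.43 meV.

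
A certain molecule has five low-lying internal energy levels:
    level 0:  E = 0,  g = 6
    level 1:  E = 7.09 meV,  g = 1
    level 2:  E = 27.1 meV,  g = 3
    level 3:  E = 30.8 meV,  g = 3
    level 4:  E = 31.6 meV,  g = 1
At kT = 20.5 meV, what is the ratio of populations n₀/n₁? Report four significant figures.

8.479

n₀/n₁ = (g₀/g₁) exp[−(E₀−E₁)/kT] = (6/1) × exp(−(-7.09 meV)/(20.5 meV)) = (6/1) × exp(0.345854) = 8.479.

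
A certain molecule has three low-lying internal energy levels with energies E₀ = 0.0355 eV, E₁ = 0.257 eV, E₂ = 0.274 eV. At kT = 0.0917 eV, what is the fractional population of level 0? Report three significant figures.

0.859

Eᵢ/kT = 0.38713, 2.8026, 2.9880.
Z = Σ e^(−Eᵢ/kT) = e^(−0.38713) + e^(−2.8026) + e^(−2.9880) = 0.67900 + 0.060652 + 0.050388 = 0.79004.
P₀ = e^(−E₀/kT) / Z = 0.67900/0.79004 = 0.859.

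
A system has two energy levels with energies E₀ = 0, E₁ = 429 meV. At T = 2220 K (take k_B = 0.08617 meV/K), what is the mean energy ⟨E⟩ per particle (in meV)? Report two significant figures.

41 meV

k_BT = 0.08617 × 2220 K = 191.3 meV.
Eᵢ/kT = 0, 2.243.
Z = Σ e^(−Eᵢ/kT) = e^(−0) + e^(−2.243) = 1.000 + 0.1061 = 1.106.
⟨E⟩ = Σ Eᵢ e^(−Eᵢ/kT) / Z = (0·1.000 + 429·0.1061) / 1.106 = 41 meV.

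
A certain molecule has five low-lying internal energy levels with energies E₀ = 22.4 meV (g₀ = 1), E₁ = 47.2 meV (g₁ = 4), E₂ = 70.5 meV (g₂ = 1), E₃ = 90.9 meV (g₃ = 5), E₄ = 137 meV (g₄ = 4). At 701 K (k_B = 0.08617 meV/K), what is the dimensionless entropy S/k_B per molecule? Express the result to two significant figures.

k_BT = 0.08617 × 701 K = 60.41 meV.
Eᵢ/kT = 0.3708, 0.7813, 1.167, 1.505, 2.268.
Z = Σ gᵢe^(−Eᵢ/kT) = 1·e^(−0.3708) + 4·e^(−0.7813) + 1·e^(−1.167) + 5·e^(−1.505) + 4·e^(−2.268) = 0.6902 + 1.831 + 0.3113 + 1.110 + 0.4141 = 4.357.
⟨E⟩ = Σ EᵢPᵢ = 64.60 meV.
S/k_B = ln Z + ⟨E⟩/kT = ln(4.357) + 64.60/60.41 = 1.472 + 1.069 = 2.5.

2.5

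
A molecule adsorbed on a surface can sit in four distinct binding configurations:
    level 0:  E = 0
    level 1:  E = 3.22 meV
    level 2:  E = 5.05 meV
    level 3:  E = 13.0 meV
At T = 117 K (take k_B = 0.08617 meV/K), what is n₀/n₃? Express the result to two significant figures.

k_BT = 0.08617 × 117 K = 10.08 meV.
n₀/n₃ = exp[−(E₀−E₃)/kT] = exp(−(-13.0 meV)/(10.08 meV)) = exp(1.290) = 3.6.

3.6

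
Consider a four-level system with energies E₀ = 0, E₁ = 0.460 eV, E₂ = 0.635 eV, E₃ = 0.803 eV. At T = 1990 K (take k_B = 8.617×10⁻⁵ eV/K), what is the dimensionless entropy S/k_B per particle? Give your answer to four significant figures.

0.3859

k_BT = 8.617×10⁻⁵ × 1990 K = 0.171478 eV.
Eᵢ/kT = 0, 2.68256, 3.70310, 4.68282.
Z = Σ e^(−Eᵢ/kT) = e^(−0) + e^(−2.68256) + e^(−3.70310) + e^(−4.68282) = 1.00000 + 0.0683879 + 0.0246470 + 0.00925288 = 1.10229.
⟨E⟩ = Σ EᵢPᵢ = 0.0494782 eV.
S/k_B = ln Z + ⟨E⟩/kT = ln(1.10229) + 0.0494782/0.171478 = 0.0973898 + 0.288540 = 0.3859.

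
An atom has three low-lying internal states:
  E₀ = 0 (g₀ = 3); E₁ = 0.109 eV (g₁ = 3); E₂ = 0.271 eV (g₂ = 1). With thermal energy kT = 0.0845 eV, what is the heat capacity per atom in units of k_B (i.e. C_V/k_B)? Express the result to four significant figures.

0.3675

Eᵢ/kT = 0, 1.28994, 3.20710.
Z = Σ gᵢe^(−Eᵢ/kT) = 3·e^(−0) + 3·e^(−1.28994) + 1·e^(−3.20710) = 3.00000 + 0.825862 + 0.0404738 = 3.86634.
⟨E⟩ = 0.0261196 eV, ⟨E²⟩ = 0.00330662 eV².
C_V/k_B = (⟨E²⟩ − ⟨E⟩²)/(kT)² = (0.00330662 − 0.000682234)/0.00714025 = 0.3675.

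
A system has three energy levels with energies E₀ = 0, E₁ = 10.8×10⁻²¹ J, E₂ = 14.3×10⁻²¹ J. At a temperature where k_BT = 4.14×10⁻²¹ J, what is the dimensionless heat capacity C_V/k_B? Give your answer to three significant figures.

0.720

Eᵢ/kT = 0, 2.6087, 3.4541.
Z = Σ e^(−Eᵢ/kT) = e^(−0) + e^(−2.6087) + e^(−3.4541) = 1.0000 + 0.073630 + 0.031616 = 1.1052.
⟨E⟩ = 1.1286, ⟨E²⟩ = 13.620.
C_V/k_B = (⟨E²⟩ − ⟨E⟩²)/(kT)² = (13.620 − 1.2737)/17.140 = 0.720.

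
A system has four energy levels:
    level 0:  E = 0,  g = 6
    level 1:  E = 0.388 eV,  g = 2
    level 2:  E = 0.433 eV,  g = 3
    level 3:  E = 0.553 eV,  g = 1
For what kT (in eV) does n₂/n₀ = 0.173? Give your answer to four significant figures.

n₂/n₀ = (g₂/g₀) exp[−(E₂−E₀)/kT] = 0.173.
⇒ (E₂−E₀)/kT = ln((3/6)/0.173) = ln(2.89017) = 1.06132.
kT = 0.433 eV / 1.06132 = 0.4080 eV.

0.4080 eV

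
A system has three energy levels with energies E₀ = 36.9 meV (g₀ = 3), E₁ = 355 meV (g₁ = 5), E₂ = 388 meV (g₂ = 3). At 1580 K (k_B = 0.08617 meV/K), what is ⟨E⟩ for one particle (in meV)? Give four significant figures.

99.87 meV

k_BT = 0.08617 × 1580 K = 136.149 meV.
Eᵢ/kT = 0.271027, 2.60744, 2.84982.
Z = Σ gᵢe^(−Eᵢ/kT) = 3·e^(−0.271027) + 5·e^(−2.60744) + 3·e^(−2.84982) = 2.28779 + 0.368615 + 0.173564 = 2.82997.
⟨E⟩ = Σ Eᵢ gᵢe^(−Eᵢ/kT) / Z = (36.9·2.28779 + 355·0.368615 + 388·0.173564) / 2.82997 = 99.87 meV.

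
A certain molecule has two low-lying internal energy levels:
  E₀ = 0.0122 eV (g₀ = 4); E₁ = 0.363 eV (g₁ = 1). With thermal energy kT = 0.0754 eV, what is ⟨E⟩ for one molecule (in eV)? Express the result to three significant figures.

0.0130 eV

Eᵢ/kT = 0.16180, 4.8143.
Z = Σ gᵢe^(−Eᵢ/kT) = 4·e^(−0.16180) + 1·e^(−4.8143) = 3.4024 + 0.0081129 = 3.4105.
⟨E⟩ = Σ Eᵢ gᵢe^(−Eᵢ/kT) / Z = (0.0122·3.4024 + 0.363·0.0081129) / 3.4105 = 0.0130 eV.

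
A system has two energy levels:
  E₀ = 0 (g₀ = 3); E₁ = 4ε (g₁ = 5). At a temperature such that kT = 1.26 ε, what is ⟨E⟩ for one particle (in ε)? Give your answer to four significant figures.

Eᵢ/kT = 0, 3.17460.
Z = Σ gᵢe^(−Eᵢ/kT) = 3·e^(−0) + 5·e^(−3.17460) = 3.00000 + 0.209054 = 3.20905.
⟨E⟩ = Σ Eᵢ gᵢe^(−Eᵢ/kT) / Z = (0·3.00000 + 4·0.209054) / 3.20905 = 0.2606 ε.

0.2606 ε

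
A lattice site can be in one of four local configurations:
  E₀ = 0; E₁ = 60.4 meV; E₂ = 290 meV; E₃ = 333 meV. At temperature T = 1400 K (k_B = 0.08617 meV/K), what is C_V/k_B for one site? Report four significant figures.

0.5009

k_BT = 0.08617 × 1400 K = 120.638 meV.
Eᵢ/kT = 0, 0.500671, 2.40389, 2.76032.
Z = Σ e^(−Eᵢ/kT) = e^(−0) + e^(−0.500671) + e^(−2.40389) + e^(−2.76032) = 1.00000 + 0.606124 + 0.0903657 + 0.0632715 = 1.75976.
⟨E⟩ = 47.6686 meV, ⟨E²⟩ = 9562.16 meV².
C_V/k_B = (⟨E²⟩ − ⟨E⟩²)/(kT)² = (9562.16 − 2272.30)/14553.5 = 0.5009.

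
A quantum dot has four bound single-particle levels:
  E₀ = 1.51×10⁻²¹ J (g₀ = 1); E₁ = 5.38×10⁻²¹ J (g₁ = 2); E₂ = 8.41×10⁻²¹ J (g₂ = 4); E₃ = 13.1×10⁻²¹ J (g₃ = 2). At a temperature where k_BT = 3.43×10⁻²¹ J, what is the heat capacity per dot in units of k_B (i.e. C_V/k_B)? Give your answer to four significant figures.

0.8549

Eᵢ/kT = 0.440233, 1.56851, 2.45190, 3.81924.
Z = Σ gᵢe^(−Eᵢ/kT) = 1·e^(−0.440233) + 2·e^(−1.56851) + 4·e^(−2.45190) + 2·e^(−3.81924) = 0.643886 + 0.416711 + 0.344519 + 0.0438889 = 1.44900.
⟨E⟩ = 4.61458, ⟨E²⟩ = 31.3516.
C_V/k_B = (⟨E²⟩ − ⟨E⟩²)/(kT)² = (31.3516 − 21.2943)/11.7649 = 0.8549.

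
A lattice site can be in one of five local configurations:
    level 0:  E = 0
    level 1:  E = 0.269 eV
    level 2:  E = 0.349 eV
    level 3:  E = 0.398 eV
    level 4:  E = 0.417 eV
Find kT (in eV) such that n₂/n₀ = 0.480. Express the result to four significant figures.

0.4755 eV

n₂/n₀ = exp[−(E₂−E₀)/kT] = 0.480.
⇒ (E₂−E₀)/kT = ln(1/0.480) = ln(2.08333) = 0.733968.
kT = 0.349 eV / 0.733968 = 0.4755 eV.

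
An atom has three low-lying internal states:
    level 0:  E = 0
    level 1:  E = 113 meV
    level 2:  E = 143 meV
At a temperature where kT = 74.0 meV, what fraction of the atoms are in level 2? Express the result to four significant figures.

Eᵢ/kT = 0, 1.52703, 1.93243.
Z = Σ e^(−Eᵢ/kT) = e^(−0) + e^(−1.52703) + e^(−1.93243) = 1.00000 + 0.217180 + 0.144796 = 1.36198.
P₂ = e^(−E₂/kT) / Z = 0.144796/1.36198 = 0.1063.

0.1063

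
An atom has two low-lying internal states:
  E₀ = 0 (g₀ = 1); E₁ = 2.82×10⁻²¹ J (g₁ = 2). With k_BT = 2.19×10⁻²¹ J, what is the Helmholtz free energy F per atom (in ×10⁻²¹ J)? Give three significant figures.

Eᵢ/kT = 0, 1.2877.
Z = Σ gᵢe^(−Eᵢ/kT) = 1·e^(−0) + 2·e^(−1.2877) = 1.0000 + 0.55181 = 1.5518.
F = −kT ln Z = −2.19 × ln(1.5518) = −2.19 × 0.43942 = -0.962 ×10⁻²¹ J.

-0.962 ×10⁻²¹ J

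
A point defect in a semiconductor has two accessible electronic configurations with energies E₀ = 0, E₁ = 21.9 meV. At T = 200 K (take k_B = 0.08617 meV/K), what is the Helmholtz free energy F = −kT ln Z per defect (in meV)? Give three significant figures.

k_BT = 0.08617 × 200 K = 17.234 meV.
Eᵢ/kT = 0, 1.2707.
Z = Σ e^(−Eᵢ/kT) = e^(−0) + e^(−1.2707) = 1.0000 + 0.28064 = 1.2806.
F = −kT ln Z = −17.234 × ln(1.2806) = −17.234 × 0.24733 = -4.26 meV.

-4.26 meV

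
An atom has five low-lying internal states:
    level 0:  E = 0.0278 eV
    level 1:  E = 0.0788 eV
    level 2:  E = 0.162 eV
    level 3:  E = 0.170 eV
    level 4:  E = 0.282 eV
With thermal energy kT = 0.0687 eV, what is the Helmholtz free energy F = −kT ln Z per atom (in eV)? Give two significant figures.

-0.011 eV

Eᵢ/kT = 0.4047, 1.147, 2.358, 2.475, 4.105.
Z = Σ e^(−Eᵢ/kT) = e^(−0.4047) + e^(−1.147) + e^(−2.358) + e^(−2.475) + e^(−4.105) = 0.6672 + 0.3176 + 0.09461 + 0.08416 + 0.01649 = 1.180.
F = −kT ln Z = −0.0687 × ln(1.180) = −0.0687 × 0.1655 = -0.011 eV.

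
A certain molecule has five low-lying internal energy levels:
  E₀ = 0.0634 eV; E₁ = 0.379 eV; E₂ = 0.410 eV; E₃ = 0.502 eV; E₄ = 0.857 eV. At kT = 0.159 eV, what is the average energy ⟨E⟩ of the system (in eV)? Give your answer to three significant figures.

0.151 eV

Eᵢ/kT = 0.39874, 2.3836, 2.5786, 3.1572, 5.3899.
Z = Σ e^(−Eᵢ/kT) = e^(−0.39874) + e^(−2.3836) + e^(−2.5786) + e^(−3.1572) + e^(−5.3899) = 0.67117 + 0.092218 + 0.075880 + 0.042545 + 0.0045624 = 0.88638.
⟨E⟩ = Σ Eᵢ e^(−Eᵢ/kT) / Z = (0.0634·0.67117 + 0.379·0.092218 + 0.410·0.075880 + 0.502·0.042545 + 0.857·0.0045624) / 0.88638 = 0.151 eV.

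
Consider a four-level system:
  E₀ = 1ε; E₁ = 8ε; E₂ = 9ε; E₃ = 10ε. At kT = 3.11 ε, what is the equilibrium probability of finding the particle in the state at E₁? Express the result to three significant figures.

0.0851

Eᵢ/kT = 0.32154, 2.5723, 2.8939, 3.2154.
Z = Σ e^(−Eᵢ/kT) = e^(−0.32154) + e^(−2.5723) + e^(−2.8939) + e^(−3.2154) = 0.72503 + 0.076360 + 0.055360 + 0.040139 = 0.89689.
P₁ = e^(−E₁/kT) / Z = 0.076360/0.89689 = 0.0851.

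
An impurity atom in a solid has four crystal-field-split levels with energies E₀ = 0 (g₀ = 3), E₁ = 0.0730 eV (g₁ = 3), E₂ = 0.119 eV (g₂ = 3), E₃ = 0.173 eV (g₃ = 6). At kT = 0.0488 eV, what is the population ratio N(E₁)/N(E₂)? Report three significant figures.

n₁/n₂ = (g₁/g₂) exp[−(E₁−E₂)/kT] = (3/3) × exp(−(-0.0460 eV)/(0.0488 eV)) = (3/3) × exp(0.94262) = 2.57.

2.57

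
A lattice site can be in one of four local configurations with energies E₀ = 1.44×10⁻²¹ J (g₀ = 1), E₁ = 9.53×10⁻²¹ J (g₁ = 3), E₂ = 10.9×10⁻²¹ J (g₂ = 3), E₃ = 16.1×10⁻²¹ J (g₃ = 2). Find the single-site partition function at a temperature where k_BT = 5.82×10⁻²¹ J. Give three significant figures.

Eᵢ/kT = 0.24742, 1.6375, 1.8729, 2.7663.
Z = Σ gᵢe^(−Eᵢ/kT) = 1·e^(−0.24742) + 3·e^(−1.6375) + 3·e^(−1.8729) + 2·e^(−2.7663) = 0.78081 + 0.58340 + 0.46103 + 0.12579 = 1.9510.

Z = 1.95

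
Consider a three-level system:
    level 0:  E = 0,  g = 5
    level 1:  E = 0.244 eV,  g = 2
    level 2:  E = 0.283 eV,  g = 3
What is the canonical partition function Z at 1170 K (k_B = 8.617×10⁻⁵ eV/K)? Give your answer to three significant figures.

k_BT = 8.617×10⁻⁵ × 1170 K = 0.10082 eV.
Eᵢ/kT = 0, 2.4202, 2.8070.
Z = Σ gᵢe^(−Eᵢ/kT) = 5·e^(−0) + 2·e^(−2.4202) + 3·e^(−2.8070) = 5.0000 + 0.17781 + 0.18116 = 5.3590.

Z = 5.36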